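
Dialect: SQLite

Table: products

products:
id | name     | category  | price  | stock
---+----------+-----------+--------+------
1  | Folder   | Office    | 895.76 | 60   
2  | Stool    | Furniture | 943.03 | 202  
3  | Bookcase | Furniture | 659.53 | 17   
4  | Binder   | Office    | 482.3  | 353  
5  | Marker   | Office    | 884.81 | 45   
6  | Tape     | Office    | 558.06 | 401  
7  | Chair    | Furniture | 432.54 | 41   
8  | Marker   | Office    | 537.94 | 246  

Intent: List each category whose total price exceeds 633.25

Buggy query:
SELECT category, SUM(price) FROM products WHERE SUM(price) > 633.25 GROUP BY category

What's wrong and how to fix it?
Bug: SUM(price) is an aggregate, but WHERE filters rows before aggregation

Fix: Move the aggregate condition to a HAVING clause

Corrected query:
SELECT category, SUM(price) FROM products GROUP BY category HAVING SUM(price) > 633.25

Result:
category  | SUM(price)
----------+-----------
Furniture | 2035.1    
Office    | 3358.87   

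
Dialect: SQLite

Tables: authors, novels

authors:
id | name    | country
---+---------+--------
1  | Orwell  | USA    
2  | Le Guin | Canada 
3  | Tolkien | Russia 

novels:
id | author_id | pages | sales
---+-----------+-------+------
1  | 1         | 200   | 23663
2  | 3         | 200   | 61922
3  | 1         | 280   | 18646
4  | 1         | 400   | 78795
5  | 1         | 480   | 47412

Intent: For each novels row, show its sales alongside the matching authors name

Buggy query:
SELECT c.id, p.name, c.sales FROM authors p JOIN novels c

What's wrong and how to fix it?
Bug: JOIN with no ON clause produces a cartesian product; every novels row pairs with every authors row

Fix: Add ON c.author_id = p.id to the JOIN

Corrected query:
SELECT c.id, p.name, c.sales FROM authors p JOIN novels c ON c.author_id = p.id

Result:
id | name    | sales
---+---------+------
1  | Orwell  | 23663
2  | Tolkien | 61922
3  | Orwell  | 18646
4  | Orwell  | 78795
5  | Orwell  | 47412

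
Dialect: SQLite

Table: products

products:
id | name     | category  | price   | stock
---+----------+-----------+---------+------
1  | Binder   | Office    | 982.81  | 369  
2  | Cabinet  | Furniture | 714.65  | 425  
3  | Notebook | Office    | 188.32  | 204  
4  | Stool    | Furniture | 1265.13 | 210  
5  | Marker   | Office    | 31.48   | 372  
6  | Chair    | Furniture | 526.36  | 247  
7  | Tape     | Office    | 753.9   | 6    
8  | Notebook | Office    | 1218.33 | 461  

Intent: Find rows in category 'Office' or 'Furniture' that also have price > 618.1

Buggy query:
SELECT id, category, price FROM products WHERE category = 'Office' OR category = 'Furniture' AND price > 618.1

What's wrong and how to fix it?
Bug: AND binds tighter than OR, so this parses as category = 'Office' OR (category = 'Furniture' AND price > 618.1)

Fix: Group the OR with parentheses (or use IN), then AND the threshold

Corrected query:
SELECT id, category, price FROM products WHERE (category = 'Office' OR category = 'Furniture') AND price > 618.1

Result:
id | category  | price  
---+-----------+--------
1  | Office    | 982.81 
2  | Furniture | 714.65 
4  | Furniture | 1265.13
7  | Office    | 753.9  
8  | Office    | 1218.33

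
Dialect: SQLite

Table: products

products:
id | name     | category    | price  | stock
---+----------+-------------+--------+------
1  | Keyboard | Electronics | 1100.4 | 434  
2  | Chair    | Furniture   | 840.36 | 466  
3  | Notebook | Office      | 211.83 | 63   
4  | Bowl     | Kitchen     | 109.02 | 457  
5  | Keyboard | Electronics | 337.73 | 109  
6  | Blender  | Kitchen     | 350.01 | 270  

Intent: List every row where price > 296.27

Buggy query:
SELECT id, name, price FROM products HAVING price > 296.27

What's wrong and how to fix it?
Bug: This is a non-aggregate query (no GROUP BY, no aggregates), so in SQLite the HAVING clause is invalid here; a row-level condition belongs in WHERE

Fix: Use WHERE for row-level filtering

Corrected query:
SELECT id, name, price FROM products WHERE price > 296.27

Result:
id | name     | price 
---+----------+-------
1  | Keyboard | 1100.4
2  | Chair    | 840.36
5  | Keyboard | 337.73
6  | Blender  | 350.01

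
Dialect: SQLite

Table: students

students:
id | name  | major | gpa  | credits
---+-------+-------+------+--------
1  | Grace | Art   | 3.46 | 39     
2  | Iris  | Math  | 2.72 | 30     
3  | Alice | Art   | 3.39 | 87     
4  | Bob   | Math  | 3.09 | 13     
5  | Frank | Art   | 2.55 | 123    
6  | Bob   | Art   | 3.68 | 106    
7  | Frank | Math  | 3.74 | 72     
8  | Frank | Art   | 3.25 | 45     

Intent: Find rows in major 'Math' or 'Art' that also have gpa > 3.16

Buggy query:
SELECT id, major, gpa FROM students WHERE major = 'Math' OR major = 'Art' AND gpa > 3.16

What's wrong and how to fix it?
Bug: AND binds tighter than OR, so this parses as major = 'Math' OR (major = 'Art' AND gpa > 3.16)

Fix: Group the OR with parentheses (or use IN), then AND the threshold

Corrected query:
SELECT id, major, gpa FROM students WHERE (major = 'Math' OR major = 'Art') AND gpa > 3.16

Result:
id | major | gpa 
---+-------+-----
1  | Art   | 3.46
3  | Art   | 3.39
6  | Art   | 3.68
7  | Math  | 3.74
8  | Art   | 3.25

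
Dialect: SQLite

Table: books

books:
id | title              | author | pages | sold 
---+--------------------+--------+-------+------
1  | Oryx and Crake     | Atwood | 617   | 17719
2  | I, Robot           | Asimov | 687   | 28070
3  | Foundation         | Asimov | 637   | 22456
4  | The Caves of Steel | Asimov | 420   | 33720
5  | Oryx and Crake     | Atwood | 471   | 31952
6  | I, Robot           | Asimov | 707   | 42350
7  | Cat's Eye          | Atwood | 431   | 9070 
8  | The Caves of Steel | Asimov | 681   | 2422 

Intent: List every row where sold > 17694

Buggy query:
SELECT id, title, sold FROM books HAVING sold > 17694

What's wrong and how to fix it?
Bug: This is a non-aggregate query (no GROUP BY, no aggregates), so in SQLite the HAVING clause is invalid here; a row-level condition belongs in WHERE

Fix: Replace HAVING with WHERE since the condition applies to individual rows

Corrected query:
SELECT id, title, sold FROM books WHERE sold > 17694

Result:
id | title              | sold 
---+--------------------+------
1  | Oryx and Crake     | 17719
2  | I, Robot           | 28070
3  | Foundation         | 22456
4  | The Caves of Steel | 33720
5  | Oryx and Crake     | 31952
6  | I, Robot           | 42350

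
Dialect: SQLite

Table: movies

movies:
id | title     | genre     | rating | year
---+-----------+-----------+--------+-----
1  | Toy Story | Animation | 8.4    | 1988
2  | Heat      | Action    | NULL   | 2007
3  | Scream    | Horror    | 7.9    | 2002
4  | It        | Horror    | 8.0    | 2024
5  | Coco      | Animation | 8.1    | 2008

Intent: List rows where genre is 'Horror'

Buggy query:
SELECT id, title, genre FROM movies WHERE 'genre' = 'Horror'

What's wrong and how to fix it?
Bug: 'genre' in single quotes is a string literal, not the column; the comparison is literal-vs-literal and never true

Fix: Reference the column as genre without single quotes

Corrected query:
SELECT id, title, genre FROM movies WHERE genre = 'Horror'

Result:
id | title  | genre 
---+--------+-------
3  | Scream | Horror
4  | It     | Horror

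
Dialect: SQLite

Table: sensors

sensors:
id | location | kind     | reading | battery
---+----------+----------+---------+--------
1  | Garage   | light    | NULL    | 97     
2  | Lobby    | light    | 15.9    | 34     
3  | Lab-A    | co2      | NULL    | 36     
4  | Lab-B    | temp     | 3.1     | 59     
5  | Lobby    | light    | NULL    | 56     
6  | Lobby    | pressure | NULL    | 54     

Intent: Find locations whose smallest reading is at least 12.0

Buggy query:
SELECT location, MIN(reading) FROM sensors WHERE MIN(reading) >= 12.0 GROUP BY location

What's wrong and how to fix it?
Bug: MIN() in WHERE is a misuse of aggregate

Fix: Replace WHERE with HAVING after the GROUP BY

Corrected query:
SELECT location, MIN(reading) FROM sensors GROUP BY location HAVING MIN(reading) >= 12.0

Result:
location | MIN(reading)
---------+-------------
Lobby    | 15.9        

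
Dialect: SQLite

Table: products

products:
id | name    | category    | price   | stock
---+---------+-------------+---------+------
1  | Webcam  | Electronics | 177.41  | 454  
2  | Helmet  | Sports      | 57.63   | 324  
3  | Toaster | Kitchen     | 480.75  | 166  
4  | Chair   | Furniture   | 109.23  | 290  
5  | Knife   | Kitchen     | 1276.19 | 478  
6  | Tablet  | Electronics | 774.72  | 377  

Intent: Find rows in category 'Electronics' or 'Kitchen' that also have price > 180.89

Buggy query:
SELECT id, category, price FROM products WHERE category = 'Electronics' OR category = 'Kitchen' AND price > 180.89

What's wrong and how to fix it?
Bug: Without parentheses, AND is evaluated before OR, so the price filter only applies to the 'Kitchen' branch

Fix: Group the OR with parentheses (or use IN), then AND the threshold

Corrected query:
SELECT id, category, price FROM products WHERE (category = 'Electronics' OR category = 'Kitchen') AND price > 180.89

Result:
id | category    | price  
---+-------------+--------
3  | Kitchen     | 480.75 
5  | Kitchen     | 1276.19
6  | Electronics | 774.72 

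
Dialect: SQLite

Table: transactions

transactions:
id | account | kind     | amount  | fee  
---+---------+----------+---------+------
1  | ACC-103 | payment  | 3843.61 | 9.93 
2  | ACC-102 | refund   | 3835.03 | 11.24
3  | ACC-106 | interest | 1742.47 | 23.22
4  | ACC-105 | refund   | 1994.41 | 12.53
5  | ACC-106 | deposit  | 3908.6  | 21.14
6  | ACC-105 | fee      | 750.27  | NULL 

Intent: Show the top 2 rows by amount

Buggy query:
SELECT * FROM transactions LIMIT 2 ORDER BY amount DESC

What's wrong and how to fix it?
Bug: LIMIT must come after ORDER BY

Fix: Sort with ORDER BY, then apply LIMIT

Corrected query:
SELECT * FROM transactions ORDER BY amount DESC LIMIT 2

Result:
id | account | kind    | amount  | fee  
---+---------+---------+---------+------
5  | ACC-106 | deposit | 3908.6  | 21.14
1  | ACC-103 | payment | 3843.61 | 9.93 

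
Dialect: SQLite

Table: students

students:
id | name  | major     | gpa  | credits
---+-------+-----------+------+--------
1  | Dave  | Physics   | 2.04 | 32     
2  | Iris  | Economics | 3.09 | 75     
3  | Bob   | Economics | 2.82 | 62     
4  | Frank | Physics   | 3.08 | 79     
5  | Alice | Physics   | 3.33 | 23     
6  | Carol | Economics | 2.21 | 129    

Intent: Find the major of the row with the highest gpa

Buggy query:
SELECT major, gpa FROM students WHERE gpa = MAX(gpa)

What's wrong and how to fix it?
Bug: WHERE is evaluated per row; an aggregate over the whole table isn't defined there

Fix: Wrap MAX in a scalar subquery so WHERE compares against a single value

Corrected query:
SELECT major, gpa FROM students WHERE gpa = (SELECT MAX(gpa) FROM students)

Result:
major   | gpa 
--------+-----
Physics | 3.33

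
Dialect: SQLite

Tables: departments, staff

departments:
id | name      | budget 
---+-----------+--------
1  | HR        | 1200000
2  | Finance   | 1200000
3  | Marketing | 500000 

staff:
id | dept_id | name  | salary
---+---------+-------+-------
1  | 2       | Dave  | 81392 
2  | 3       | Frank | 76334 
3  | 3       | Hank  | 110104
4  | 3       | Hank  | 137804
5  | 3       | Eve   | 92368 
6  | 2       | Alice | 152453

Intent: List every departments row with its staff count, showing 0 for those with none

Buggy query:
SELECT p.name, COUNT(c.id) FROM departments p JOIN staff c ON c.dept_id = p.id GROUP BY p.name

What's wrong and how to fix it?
Bug: An inner join excludes parents with zero children

Fix: Switch to LEFT JOIN to retain unmatched parent rows

Corrected query:
SELECT p.name, COUNT(c.id) FROM departments p LEFT JOIN staff c ON c.dept_id = p.id GROUP BY p.name

Result:
name      | COUNT(c.id)
----------+------------
Finance   | 2          
HR        | 0          
Marketing | 4          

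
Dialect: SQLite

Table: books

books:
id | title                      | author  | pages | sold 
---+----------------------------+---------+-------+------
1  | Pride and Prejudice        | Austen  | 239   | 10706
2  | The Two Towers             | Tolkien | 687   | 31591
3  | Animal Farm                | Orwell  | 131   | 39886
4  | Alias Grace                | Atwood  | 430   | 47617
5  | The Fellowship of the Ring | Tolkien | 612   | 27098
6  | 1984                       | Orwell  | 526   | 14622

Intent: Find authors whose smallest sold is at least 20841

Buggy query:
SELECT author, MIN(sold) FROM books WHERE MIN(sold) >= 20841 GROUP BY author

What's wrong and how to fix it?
Bug: MIN() in WHERE is a misuse of aggregate

Fix: Use HAVING for the per-group MIN condition

Corrected query:
SELECT author, MIN(sold) FROM books GROUP BY author HAVING MIN(sold) >= 20841

Result:
author  | MIN(sold)
--------+----------
Atwood  | 47617    
Tolkien | 27098    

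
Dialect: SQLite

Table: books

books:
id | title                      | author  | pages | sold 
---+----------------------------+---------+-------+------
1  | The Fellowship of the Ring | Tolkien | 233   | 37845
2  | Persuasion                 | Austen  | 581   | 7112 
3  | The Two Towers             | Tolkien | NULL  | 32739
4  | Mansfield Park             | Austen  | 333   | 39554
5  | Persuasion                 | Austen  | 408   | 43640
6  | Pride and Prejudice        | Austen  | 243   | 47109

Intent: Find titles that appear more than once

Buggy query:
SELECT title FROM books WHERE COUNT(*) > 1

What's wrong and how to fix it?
Bug: COUNT(*) is an aggregate and cannot be used in WHERE

Fix: Group first, then use HAVING for the count condition

Corrected query:
SELECT title FROM books GROUP BY title HAVING COUNT(*) > 1

Result:
title     
----------
Persuasion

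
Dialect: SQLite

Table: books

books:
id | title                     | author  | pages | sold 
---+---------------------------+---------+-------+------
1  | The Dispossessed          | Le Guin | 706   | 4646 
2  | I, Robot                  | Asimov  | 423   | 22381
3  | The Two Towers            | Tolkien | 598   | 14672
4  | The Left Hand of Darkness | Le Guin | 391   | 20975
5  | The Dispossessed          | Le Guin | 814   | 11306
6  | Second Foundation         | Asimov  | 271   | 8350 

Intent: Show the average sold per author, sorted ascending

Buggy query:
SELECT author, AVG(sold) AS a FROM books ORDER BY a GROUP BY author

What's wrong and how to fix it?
Bug: GROUP BY must precede ORDER BY

Fix: Move ORDER BY to the end, after GROUP BY

Corrected query:
SELECT author, AVG(sold) AS a FROM books GROUP BY author ORDER BY a

Result:
author  | a      
--------+--------
Le Guin | 12309  
Tolkien | 14672  
Asimov  | 15365.5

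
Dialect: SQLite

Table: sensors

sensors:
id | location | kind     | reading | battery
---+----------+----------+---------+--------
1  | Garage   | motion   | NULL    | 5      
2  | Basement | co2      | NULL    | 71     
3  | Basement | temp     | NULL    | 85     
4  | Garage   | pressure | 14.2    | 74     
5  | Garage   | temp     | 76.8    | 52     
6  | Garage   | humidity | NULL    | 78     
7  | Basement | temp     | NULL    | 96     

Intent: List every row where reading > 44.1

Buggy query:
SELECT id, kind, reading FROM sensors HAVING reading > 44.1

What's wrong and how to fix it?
Bug: HAVING filters the output of aggregation, but this query has no GROUP BY and no aggregate functions, so SQLite rejects it (HAVING clause on a non-aggregate query); the condition here is per row

Fix: Use WHERE for row-level filtering

Corrected query:
SELECT id, kind, reading FROM sensors WHERE reading > 44.1

Result:
id | kind | reading
---+------+--------
5  | temp | 76.8   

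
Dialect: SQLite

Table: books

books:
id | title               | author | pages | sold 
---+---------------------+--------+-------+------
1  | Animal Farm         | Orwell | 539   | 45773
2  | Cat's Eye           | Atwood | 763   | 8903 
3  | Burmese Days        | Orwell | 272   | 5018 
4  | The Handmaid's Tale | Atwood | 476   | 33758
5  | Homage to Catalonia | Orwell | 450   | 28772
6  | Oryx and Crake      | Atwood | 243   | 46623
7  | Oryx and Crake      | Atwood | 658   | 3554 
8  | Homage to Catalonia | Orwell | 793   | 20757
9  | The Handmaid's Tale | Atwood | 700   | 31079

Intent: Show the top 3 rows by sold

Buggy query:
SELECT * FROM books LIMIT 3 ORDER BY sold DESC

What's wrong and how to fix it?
Bug: LIMIT must come after ORDER BY

Fix: Sort with ORDER BY, then apply LIMIT

Corrected query:
SELECT * FROM books ORDER BY sold DESC LIMIT 3

Result:
id | title               | author | pages | sold 
---+---------------------+--------+-------+------
6  | Oryx and Crake      | Atwood | 243   | 46623
1  | Animal Farm         | Orwell | 539   | 45773
4  | The Handmaid's Tale | Atwood | 476   | 33758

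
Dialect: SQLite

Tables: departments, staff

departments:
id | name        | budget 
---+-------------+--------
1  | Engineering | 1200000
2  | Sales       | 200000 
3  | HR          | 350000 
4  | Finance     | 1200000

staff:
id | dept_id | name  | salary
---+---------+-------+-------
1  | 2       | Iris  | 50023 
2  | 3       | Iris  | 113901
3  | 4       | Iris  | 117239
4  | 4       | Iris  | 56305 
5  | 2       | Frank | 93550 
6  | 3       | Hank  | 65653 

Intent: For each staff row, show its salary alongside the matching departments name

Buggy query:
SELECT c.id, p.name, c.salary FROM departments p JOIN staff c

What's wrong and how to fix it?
Bug: JOIN with no ON clause produces a cartesian product; every staff row pairs with every departments row

Fix: Specify the join condition linking the foreign key to the parent id

Corrected query:
SELECT c.id, p.name, c.salary FROM departments p JOIN staff c ON c.dept_id = p.id

Result:
id | name    | salary
---+---------+-------
1  | Sales   | 50023 
2  | HR      | 113901
3  | Finance | 117239
4  | Finance | 56305 
5  | Sales   | 93550 
6  | HR      | 65653 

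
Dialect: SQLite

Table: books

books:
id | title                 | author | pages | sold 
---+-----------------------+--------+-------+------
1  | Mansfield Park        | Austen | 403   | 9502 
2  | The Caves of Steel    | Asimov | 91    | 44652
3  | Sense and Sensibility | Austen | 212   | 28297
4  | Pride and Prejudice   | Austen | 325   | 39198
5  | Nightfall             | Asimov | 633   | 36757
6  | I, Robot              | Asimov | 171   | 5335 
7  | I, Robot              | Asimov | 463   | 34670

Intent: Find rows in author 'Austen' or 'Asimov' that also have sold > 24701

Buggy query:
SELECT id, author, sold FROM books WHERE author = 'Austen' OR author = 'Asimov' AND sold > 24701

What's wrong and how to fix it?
Bug: Without parentheses, AND is evaluated before OR, so the sold filter only applies to the 'Asimov' branch

Fix: Group the OR with parentheses (or use IN), then AND the threshold

Corrected query:
SELECT id, author, sold FROM books WHERE (author = 'Austen' OR author = 'Asimov') AND sold > 24701

Result:
id | author | sold 
---+--------+------
2  | Asimov | 44652
3  | Austen | 28297
4  | Austen | 39198
5  | Asimov | 36757
7  | Asimov | 34670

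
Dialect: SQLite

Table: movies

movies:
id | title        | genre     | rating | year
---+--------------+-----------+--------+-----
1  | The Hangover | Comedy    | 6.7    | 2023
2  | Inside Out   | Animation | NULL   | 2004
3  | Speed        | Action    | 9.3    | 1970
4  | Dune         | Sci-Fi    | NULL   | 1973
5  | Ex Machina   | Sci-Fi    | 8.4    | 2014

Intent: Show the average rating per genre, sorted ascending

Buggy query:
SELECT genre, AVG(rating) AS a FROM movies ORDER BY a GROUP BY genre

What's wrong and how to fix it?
Bug: ORDER BY appears before GROUP BY; SQL clause order requires GROUP BY first

Fix: Move ORDER BY to the end, after GROUP BY

Corrected query:
SELECT genre, AVG(rating) AS a FROM movies GROUP BY genre ORDER BY a

Result:
genre     | a   
----------+-----
Animation | NULL
Comedy    | 6.7 
Sci-Fi    | 8.4 
Action    | 9.3 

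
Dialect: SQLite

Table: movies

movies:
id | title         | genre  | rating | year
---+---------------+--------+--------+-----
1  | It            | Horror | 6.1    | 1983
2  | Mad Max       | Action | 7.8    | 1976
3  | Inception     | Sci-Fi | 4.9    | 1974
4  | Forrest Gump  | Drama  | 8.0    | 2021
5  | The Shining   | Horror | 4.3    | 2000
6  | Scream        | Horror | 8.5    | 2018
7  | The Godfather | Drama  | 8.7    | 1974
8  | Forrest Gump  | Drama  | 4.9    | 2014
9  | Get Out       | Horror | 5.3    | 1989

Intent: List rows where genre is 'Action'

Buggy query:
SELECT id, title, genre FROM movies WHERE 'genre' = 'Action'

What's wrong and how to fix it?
Bug: 'genre' in single quotes is a string literal, not the column; the comparison is literal-vs-literal and never true

Fix: Reference the column as genre without single quotes

Corrected query:
SELECT id, title, genre FROM movies WHERE genre = 'Action'

Result:
id | title   | genre 
---+---------+-------
2  | Mad Max | Action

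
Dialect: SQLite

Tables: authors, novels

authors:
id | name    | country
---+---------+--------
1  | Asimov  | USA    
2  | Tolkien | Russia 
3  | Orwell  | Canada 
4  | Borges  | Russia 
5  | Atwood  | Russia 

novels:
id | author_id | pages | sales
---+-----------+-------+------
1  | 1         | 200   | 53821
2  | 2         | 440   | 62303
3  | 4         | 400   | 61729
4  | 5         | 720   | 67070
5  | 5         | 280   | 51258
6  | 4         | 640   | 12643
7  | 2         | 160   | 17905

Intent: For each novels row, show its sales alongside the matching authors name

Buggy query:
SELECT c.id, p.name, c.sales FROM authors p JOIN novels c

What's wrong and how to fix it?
Bug: Missing join condition: each novels row is matched to all authors rows instead of just its own

Fix: Add ON c.author_id = p.id to the JOIN

Corrected query:
SELECT c.id, p.name, c.sales FROM authors p JOIN novels c ON c.author_id = p.id

Result:
id | name    | sales
---+---------+------
1  | Asimov  | 53821
2  | Tolkien | 62303
3  | Borges  | 61729
4  | Atwood  | 67070
5  | Atwood  | 51258
6  | Borges  | 12643
7  | Tolkien | 17905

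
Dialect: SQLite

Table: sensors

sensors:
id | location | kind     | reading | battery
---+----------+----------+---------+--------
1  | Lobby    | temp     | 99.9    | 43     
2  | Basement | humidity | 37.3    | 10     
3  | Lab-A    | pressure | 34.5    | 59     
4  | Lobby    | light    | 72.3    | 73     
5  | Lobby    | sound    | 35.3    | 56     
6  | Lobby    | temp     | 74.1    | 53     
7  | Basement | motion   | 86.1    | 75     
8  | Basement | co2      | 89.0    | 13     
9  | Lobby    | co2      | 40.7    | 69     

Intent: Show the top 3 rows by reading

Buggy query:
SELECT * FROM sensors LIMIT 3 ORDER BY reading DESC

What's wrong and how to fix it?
Bug: ORDER BY cannot follow LIMIT; LIMIT is the final clause

Fix: Swap the clauses: ORDER BY first, then LIMIT

Corrected query:
SELECT * FROM sensors ORDER BY reading DESC LIMIT 3

Result:
id | location | kind   | reading | battery
---+----------+--------+---------+--------
1  | Lobby    | temp   | 99.9    | 43     
8  | Basement | co2    | 89      | 13     
7  | Basement | motion | 86.1    | 75     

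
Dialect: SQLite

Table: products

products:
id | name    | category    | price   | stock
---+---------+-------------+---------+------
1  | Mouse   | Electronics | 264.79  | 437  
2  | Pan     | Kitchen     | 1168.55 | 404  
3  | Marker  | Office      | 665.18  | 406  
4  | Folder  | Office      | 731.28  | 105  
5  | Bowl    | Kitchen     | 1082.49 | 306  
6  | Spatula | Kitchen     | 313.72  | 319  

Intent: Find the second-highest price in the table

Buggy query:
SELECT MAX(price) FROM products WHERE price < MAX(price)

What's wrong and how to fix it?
Bug: The inner MAX is an aggregate inside WHERE, which is not allowed

Fix: Compute the overall MAX in a subquery, then take MAX of rows below it

Corrected query:
SELECT MAX(price) FROM products WHERE price < (SELECT MAX(price) FROM products)

Result:
MAX(price)
----------
1082.49   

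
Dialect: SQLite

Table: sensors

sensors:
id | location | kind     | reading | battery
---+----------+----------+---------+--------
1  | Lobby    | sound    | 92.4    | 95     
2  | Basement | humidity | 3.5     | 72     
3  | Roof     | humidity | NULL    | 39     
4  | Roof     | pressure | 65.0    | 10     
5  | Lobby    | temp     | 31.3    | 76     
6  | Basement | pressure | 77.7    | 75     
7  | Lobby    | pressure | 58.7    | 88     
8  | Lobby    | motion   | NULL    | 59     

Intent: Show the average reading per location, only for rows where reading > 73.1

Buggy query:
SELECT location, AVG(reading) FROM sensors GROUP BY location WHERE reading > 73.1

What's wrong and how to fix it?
Bug: WHERE cannot follow GROUP BY

Fix: Place WHERE between FROM and GROUP BY

Corrected query:
SELECT location, AVG(reading) FROM sensors WHERE reading > 73.1 GROUP BY location

Result:
location | AVG(reading)
---------+-------------
Basement | 77.7        
Lobby    | 92.4        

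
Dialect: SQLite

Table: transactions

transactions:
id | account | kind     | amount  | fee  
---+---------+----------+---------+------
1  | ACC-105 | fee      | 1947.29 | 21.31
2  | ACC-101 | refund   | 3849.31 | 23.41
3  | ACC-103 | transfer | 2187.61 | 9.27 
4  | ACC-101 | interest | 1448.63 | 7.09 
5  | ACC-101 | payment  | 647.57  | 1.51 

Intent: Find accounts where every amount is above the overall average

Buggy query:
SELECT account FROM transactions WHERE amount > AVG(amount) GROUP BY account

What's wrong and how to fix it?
Bug: WHERE evaluates per row before aggregation, so AVG() is unavailable

Fix: Compute the overall average in a scalar subquery and compare each group's MIN against it in HAVING

Corrected query:
SELECT account FROM transactions GROUP BY account HAVING MIN(amount) > (SELECT AVG(amount) FROM transactions)

Result:
account
-------
ACC-103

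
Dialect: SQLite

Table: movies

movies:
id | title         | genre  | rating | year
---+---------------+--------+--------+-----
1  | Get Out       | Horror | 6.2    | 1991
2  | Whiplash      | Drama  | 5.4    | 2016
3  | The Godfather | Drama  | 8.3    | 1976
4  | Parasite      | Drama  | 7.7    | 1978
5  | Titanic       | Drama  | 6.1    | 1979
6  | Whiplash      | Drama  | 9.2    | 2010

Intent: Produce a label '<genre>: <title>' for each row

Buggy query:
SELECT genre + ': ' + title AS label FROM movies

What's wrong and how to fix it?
Bug: '+' is numeric addition; on text columns SQLite converts them to 0 instead of concatenating

Fix: Use the || operator for string concatenation

Corrected query:
SELECT genre || ': ' || title AS label FROM movies

Result:
label               
--------------------
Horror: Get Out     
Drama: Whiplash     
Drama: The Godfather
Drama: Parasite     
Drama: Titanic      
Drama: Whiplash     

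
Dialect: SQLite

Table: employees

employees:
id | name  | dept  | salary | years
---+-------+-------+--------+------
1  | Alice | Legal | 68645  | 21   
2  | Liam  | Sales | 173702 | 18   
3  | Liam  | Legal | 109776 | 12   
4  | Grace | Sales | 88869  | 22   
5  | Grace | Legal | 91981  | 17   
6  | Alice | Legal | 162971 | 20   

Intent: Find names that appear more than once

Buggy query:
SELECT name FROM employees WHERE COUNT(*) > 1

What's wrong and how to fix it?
Bug: WHERE can't reference COUNT(*); aggregates are computed after WHERE

Fix: Group first, then use HAVING for the count condition

Corrected query:
SELECT name FROM employees GROUP BY name HAVING COUNT(*) > 1

Result:
name 
-----
Alice
Grace
Liam 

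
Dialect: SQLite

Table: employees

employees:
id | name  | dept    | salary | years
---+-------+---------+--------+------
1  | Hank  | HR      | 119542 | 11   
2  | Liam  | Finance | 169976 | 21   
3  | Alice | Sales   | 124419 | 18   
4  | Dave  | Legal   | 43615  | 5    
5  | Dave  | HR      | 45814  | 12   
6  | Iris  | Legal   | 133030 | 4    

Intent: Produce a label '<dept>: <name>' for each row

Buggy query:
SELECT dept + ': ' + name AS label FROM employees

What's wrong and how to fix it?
Bug: '+' is numeric addition; on text columns SQLite converts them to 0 instead of concatenating

Fix: Use the || operator for string concatenation

Corrected query:
SELECT dept || ': ' || name AS label FROM employees

Result:
label        
-------------
HR: Hank     
Finance: Liam
Sales: Alice 
Legal: Dave  
HR: Dave     
Legal: Iris  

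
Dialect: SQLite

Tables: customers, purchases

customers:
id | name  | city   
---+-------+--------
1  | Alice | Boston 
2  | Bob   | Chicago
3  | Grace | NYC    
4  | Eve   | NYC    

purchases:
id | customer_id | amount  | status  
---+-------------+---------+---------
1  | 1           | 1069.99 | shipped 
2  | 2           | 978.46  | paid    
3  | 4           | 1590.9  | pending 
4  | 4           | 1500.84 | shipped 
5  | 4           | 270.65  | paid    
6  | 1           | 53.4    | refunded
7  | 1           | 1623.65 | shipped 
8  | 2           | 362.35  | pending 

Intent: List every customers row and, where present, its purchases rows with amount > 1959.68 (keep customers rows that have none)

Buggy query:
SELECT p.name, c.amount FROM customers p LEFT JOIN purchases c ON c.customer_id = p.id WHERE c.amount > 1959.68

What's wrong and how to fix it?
Bug: A WHERE condition on the right-hand table after LEFT JOIN drops unmatched parents

Fix: Move the right-table condition into the ON clause so unmatched parents are kept

Corrected query:
SELECT p.name, c.amount FROM customers p LEFT JOIN purchases c ON c.customer_id = p.id AND c.amount > 1959.68

Result:
name  | amount
------+-------
Alice | NULL  
Bob   | NULL  
Grace | NULL  
Eve   | NULL  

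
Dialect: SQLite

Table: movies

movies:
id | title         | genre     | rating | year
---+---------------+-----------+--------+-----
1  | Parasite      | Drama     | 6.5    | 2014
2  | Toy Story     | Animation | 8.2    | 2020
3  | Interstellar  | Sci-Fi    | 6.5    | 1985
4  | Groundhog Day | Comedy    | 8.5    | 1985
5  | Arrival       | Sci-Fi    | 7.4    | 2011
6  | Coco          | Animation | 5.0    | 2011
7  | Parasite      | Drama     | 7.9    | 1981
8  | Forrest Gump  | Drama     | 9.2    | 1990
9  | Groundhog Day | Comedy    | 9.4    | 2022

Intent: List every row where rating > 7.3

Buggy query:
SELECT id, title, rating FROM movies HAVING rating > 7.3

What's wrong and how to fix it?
Bug: This is a non-aggregate query (no GROUP BY, no aggregates), so in SQLite the HAVING clause is invalid here; a row-level condition belongs in WHERE

Fix: Use WHERE for row-level filtering

Corrected query:
SELECT id, title, rating FROM movies WHERE rating > 7.3

Result:
id | title         | rating
---+---------------+-------
2  | Toy Story     | 8.2   
4  | Groundhog Day | 8.5   
5  | Arrival       | 7.4   
7  | Parasite      | 7.9   
8  | Forrest Gump  | 9.2   
9  | Groundhog Day | 9.4   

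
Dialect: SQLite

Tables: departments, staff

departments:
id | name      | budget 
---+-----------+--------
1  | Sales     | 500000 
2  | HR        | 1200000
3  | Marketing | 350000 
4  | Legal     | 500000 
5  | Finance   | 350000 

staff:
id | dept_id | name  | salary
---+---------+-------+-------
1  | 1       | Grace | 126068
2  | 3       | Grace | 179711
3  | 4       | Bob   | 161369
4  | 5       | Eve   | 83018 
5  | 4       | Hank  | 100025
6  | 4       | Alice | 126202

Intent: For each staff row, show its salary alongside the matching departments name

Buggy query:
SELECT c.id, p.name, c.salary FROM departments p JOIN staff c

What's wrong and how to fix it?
Bug: JOIN with no ON clause produces a cartesian product; every staff row pairs with every departments row

Fix: Specify the join condition linking the foreign key to the parent id

Corrected query:
SELECT c.id, p.name, c.salary FROM departments p JOIN staff c ON c.dept_id = p.id

Result:
id | name      | salary
---+-----------+-------
1  | Sales     | 126068
2  | Marketing | 179711
3  | Legal     | 161369
4  | Finance   | 83018 
5  | Legal     | 100025
6  | Legal     | 126202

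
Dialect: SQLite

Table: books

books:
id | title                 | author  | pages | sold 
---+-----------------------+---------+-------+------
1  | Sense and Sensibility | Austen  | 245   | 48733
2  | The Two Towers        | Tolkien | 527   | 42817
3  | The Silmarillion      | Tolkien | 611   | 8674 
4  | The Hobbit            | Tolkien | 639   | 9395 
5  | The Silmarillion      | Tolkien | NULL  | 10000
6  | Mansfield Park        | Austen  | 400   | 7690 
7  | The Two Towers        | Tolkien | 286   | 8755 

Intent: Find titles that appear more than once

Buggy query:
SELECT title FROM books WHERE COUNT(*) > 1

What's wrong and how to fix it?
Bug: COUNT(*) is an aggregate and cannot be used in WHERE

Fix: Group first, then use HAVING for the count condition

Corrected query:
SELECT title FROM books GROUP BY title HAVING COUNT(*) > 1

Result:
title           
----------------
The Silmarillion
The Two Towers  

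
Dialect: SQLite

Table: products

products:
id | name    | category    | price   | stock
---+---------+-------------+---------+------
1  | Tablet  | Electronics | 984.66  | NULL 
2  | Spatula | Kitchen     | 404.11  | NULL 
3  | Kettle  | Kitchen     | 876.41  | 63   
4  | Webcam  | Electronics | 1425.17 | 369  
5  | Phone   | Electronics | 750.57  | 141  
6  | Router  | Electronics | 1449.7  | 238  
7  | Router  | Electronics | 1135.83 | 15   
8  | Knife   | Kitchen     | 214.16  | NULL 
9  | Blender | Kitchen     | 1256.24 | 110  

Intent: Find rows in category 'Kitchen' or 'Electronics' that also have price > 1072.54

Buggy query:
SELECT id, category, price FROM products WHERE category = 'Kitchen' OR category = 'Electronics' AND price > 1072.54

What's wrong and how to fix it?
Bug: AND binds tighter than OR, so this parses as category = 'Kitchen' OR (category = 'Electronics' AND price > 1072.54)

Fix: Add parentheses around the OR so the AND applies to both alternatives

Corrected query:
SELECT id, category, price FROM products WHERE (category = 'Kitchen' OR category = 'Electronics') AND price > 1072.54

Result:
id | category    | price  
---+-------------+--------
4  | Electronics | 1425.17
6  | Electronics | 1449.7 
7  | Electronics | 1135.83
9  | Kitchen     | 1256.24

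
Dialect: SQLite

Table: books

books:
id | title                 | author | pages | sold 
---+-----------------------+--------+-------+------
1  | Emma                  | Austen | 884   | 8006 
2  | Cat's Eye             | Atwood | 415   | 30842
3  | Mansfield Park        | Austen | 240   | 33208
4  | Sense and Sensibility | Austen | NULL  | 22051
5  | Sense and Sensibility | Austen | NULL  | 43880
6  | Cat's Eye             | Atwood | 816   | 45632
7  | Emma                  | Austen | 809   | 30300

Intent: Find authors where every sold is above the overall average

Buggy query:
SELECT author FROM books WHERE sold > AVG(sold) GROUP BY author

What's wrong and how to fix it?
Bug: AVG() is an aggregate; it can't sit directly in WHERE

Fix: Use a subquery for AVG and a HAVING MIN(...) filter so the condition holds for every row in the group

Corrected query:
SELECT author FROM books GROUP BY author HAVING MIN(sold) > (SELECT AVG(sold) FROM books)

Result:
author
------
Atwood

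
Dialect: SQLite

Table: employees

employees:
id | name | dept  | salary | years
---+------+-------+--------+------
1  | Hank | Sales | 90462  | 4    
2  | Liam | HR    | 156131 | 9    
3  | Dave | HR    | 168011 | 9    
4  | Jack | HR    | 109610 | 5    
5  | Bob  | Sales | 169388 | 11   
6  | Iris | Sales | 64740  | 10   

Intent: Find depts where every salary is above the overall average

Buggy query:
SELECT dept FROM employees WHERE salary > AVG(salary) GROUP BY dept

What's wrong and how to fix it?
Bug: WHERE evaluates per row before aggregation, so AVG() is unavailable

Fix: Use a subquery for AVG and a HAVING MIN(...) filter so the condition holds for every row in the group

Corrected query:
SELECT dept FROM employees GROUP BY dept HAVING MIN(salary) > (SELECT AVG(salary) FROM employees)

Result:
(no rows)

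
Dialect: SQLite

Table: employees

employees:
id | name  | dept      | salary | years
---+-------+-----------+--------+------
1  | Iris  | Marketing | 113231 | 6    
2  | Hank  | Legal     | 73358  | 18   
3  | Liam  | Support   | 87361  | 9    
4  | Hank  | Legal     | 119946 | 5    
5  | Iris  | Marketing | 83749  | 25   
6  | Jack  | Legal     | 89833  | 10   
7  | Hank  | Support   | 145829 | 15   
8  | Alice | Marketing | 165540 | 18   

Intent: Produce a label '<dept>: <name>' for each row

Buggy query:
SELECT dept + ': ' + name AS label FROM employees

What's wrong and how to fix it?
Bug: '+' is numeric addition; on text columns SQLite converts them to 0 instead of concatenating

Fix: Replace + with || to concatenate text

Corrected query:
SELECT dept || ': ' || name AS label FROM employees

Result:
label           
----------------
Marketing: Iris 
Legal: Hank     
Support: Liam   
Legal: Hank     
Marketing: Iris 
Legal: Jack     
Support: Hank   
Marketing: Alice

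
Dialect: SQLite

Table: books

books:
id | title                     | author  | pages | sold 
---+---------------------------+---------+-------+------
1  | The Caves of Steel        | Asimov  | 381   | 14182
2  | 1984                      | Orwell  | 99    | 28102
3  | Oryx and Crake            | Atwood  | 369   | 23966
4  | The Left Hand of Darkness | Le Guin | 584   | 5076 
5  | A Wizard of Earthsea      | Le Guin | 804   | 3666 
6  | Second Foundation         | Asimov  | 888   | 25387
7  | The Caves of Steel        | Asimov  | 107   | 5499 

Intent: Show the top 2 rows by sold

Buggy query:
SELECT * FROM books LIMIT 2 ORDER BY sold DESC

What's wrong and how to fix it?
Bug: LIMIT must come after ORDER BY

Fix: Swap the clauses: ORDER BY first, then LIMIT

Corrected query:
SELECT * FROM books ORDER BY sold DESC LIMIT 2

Result:
id | title             | author | pages | sold 
---+-------------------+--------+-------+------
2  | 1984              | Orwell | 99    | 28102
6  | Second Foundation | Asimov | 888   | 25387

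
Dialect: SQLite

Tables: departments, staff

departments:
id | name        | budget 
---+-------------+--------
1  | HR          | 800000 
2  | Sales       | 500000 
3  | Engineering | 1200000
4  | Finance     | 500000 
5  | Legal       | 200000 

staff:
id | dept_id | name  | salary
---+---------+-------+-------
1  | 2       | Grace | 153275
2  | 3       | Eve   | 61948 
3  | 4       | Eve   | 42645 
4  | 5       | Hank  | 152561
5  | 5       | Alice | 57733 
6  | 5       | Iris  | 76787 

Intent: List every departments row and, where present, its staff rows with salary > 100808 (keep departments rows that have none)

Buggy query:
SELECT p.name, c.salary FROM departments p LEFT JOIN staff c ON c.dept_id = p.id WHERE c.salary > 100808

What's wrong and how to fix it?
Bug: A WHERE condition on the right-hand table after LEFT JOIN drops unmatched parents

Fix: Move the right-table condition into the ON clause so unmatched parents are kept

Corrected query:
SELECT p.name, c.salary FROM departments p LEFT JOIN staff c ON c.dept_id = p.id AND c.salary > 100808

Result:
name        | salary
------------+-------
HR          | NULL  
Sales       | 153275
Engineering | NULL  
Finance     | NULL  
Legal       | 152561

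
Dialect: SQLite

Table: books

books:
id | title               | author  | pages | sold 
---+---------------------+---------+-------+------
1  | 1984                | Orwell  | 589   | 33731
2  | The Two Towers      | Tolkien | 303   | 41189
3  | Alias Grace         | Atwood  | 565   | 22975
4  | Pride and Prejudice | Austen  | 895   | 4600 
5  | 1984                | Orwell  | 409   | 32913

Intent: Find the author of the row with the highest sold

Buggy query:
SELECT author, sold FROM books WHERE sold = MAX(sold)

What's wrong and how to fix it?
Bug: MAX(sold) is an aggregate and cannot be used directly in WHERE

Fix: Use a subquery: WHERE sold = (SELECT MAX(sold) FROM books)

Corrected query:
SELECT author, sold FROM books WHERE sold = (SELECT MAX(sold) FROM books)

Result:
author  | sold 
--------+------
Tolkien | 41189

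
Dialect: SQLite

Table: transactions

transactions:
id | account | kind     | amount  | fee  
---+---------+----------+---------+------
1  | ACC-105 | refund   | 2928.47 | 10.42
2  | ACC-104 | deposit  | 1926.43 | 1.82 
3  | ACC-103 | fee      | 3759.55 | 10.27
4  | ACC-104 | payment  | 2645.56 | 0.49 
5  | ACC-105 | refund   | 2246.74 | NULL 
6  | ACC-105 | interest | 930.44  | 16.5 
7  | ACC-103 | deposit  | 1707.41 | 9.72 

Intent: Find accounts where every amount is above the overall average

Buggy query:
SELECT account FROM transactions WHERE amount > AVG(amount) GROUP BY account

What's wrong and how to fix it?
Bug: WHERE evaluates per row before aggregation, so AVG() is unavailable

Fix: Use a subquery for AVG and a HAVING MIN(...) filter so the condition holds for every row in the group

Corrected query:
SELECT account FROM transactions GROUP BY account HAVING MIN(amount) > (SELECT AVG(amount) FROM transactions)

Result:
(no rows)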